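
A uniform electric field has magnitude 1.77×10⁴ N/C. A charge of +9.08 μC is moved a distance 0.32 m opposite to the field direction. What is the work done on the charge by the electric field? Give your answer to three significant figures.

-0.0514 J

The potential change for a displacement 0.32 m opposite to the field direction is ΔV = +Ed = 5660 V.
W_field = −qΔV = -0.0514 J.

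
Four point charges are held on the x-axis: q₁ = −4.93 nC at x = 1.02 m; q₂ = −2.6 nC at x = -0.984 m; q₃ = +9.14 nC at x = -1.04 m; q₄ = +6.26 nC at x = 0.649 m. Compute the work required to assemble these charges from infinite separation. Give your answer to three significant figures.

The work to assemble the configuration equals its total potential energy, U = Σ kqᵢqⱼ/rᵢⱼ over all pairs.
Pair separations: r₁₂ = 2.00 m, r₁₃ = 2.06 m, r₁₄ = 0.371 m, r₂₃ = 0.0560 m, r₂₄ = 1.63 m, r₃₄ = 1.69 m.
Summing all 6 pair terms gives U = -4.49×10⁻⁶ J.

-4.49×10⁻⁶ J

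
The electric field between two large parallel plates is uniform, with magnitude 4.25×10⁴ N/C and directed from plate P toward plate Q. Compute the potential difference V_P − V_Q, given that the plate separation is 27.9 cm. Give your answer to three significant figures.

1.19×10⁴ V

In a uniform field, potential decreases in the direction of E: ΔV = −E·d for a displacement d parallel to E.
Going from Q to P is a displacement of 27.9 cm opposite to the field, so V_P − V_Q = +Ed = 1.19×10⁴ V.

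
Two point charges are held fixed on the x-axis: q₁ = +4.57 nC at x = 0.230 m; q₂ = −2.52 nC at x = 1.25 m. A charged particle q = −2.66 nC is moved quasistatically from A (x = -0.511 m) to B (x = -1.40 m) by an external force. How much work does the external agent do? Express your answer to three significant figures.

For quasistatic motion the external work equals the change in potential energy: W_ext = qΔV = q(V_B − V_A).
At A: distances to the source charges are 0.741 m, 1.76 m; V_A = Σ kqᵢ/rᵢ = 42.6 V.
At B: distances to the source charges are 1.63 m, 2.65 m; V_B = Σ kqᵢ/rᵢ = 16.7 V.
ΔV = V_B − V_A = -25.9 V.
W_ext = qΔV = (-2.66×10⁻⁹ C)(-25.9 V) = 6.90×10⁻⁸ J.

6.90×10⁻⁸ J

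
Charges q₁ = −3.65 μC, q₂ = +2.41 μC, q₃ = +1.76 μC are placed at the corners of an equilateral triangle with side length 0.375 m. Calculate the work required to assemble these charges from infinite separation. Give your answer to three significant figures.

The assembly work is the sum of pairwise potential energies, U = Σ_{i<j} kqᵢqⱼ/rᵢⱼ.
All three pair separations equal the side length, 0.375 m.
U = (-0.211) + (-0.154) + (0.102) = -0.263 J.

-0.263 J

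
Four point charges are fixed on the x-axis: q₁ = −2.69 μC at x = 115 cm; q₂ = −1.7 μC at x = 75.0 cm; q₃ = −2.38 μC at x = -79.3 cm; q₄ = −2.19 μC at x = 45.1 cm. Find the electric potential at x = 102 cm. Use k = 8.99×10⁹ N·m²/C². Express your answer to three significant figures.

Electric potential is a scalar, so the contributions from each charge add algebraically: V = Σ kqᵢ/rᵢ.
Distances from the field point to each charge: r₁ = 0.130 m, r₂ = 0.270 m, r₃ = 1.81 m, r₄ = 0.569 m.
V = k[(-2.69×10⁻⁶)/(0.130) + (-1.70×10⁻⁶)/(0.270) + (-2.38×10⁻⁶)/(1.81) + (-2.19×10⁻⁶)/(0.569)] = -2.89×10⁵ V.

-2.89×10⁵ V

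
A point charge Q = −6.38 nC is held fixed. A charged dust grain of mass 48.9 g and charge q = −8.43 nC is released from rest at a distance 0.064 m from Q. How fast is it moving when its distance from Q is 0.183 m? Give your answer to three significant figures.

Only the electrostatic force acts, so mechanical energy is conserved: ½mv² = U₁ − U₂ = kQq(1/r₁ − 1/r₂).
U₁ − U₂ = (8.99×10⁹ N·m²/C²)(-6.38×10⁻⁹ C)(-8.43×10⁻⁹ C)(1/0.0640 − 1/0.183) = 4.91×10⁻⁶ J.
v = √(2·4.91×10⁻⁶/0.0489) = 0.0142 m/s.

0.0142 m/s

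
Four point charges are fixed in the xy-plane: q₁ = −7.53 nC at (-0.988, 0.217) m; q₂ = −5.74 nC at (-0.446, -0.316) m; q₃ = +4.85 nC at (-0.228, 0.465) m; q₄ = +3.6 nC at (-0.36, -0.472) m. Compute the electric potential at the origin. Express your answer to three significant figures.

Electric potential is a scalar, so the contributions from each charge add algebraically: V = Σ kqᵢ/rᵢ.
Distances from the field point to each charge: r₁ = 1.01 m, r₂ = 0.547 m, r₃ = 0.518 m, r₄ = 0.594 m.
V = k[(-7.53×10⁻⁹)/(1.01) + (-5.74×10⁻⁹)/(0.547) + (4.85×10⁻⁹)/(0.518) + (3.60×10⁻⁹)/(0.594)] = -22.6 V.

-22.6 V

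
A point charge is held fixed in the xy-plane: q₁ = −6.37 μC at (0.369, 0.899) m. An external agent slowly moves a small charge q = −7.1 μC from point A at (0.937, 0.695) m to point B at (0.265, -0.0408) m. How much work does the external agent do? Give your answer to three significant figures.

-0.244 J

For quasistatic motion the external work equals the change in potential energy: W_ext = qΔV = q(V_B − V_A).
At A: distance to the source charge is 0.604 m; V_A = kq₁/r = -9.49×10⁴ V.
At B: distance to the source charge is 0.946 m; V_B = kq₁/r = -6.06×10⁴ V.
ΔV = V_B − V_A = 3.43×10⁴ V.
W_ext = qΔV = (-7.10×10⁻⁶ C)(3.43×10⁴ V) = -0.244 J.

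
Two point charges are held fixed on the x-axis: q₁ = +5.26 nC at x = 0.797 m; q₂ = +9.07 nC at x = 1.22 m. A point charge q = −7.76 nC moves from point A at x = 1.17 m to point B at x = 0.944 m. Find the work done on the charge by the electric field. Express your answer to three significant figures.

The work done by the electric force is W_field = −ΔU = −q(V_B − V_A) = q(V_A − V_B).
At A: distances to the source charges are 0.373 m, 0.0500 m; V_A = Σ kqᵢ/rᵢ = 1760 V.
At B: distances to the source charges are 0.147 m, 0.276 m; V_B = Σ kqᵢ/rᵢ = 617 V.
ΔV = V_B − V_A = -1140 V.
W_field = −qΔV = −(-7.76×10⁻⁹ C)(-1140 V) = -8.85×10⁻⁶ J.

-8.85×10⁻⁶ J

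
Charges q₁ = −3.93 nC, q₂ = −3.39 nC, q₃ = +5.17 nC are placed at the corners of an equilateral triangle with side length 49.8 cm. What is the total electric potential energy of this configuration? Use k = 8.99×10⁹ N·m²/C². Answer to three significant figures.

-4.43×10⁻⁷ J

The assembly work is the sum of pairwise potential energies, U = Σ_{i<j} kqᵢqⱼ/rᵢⱼ.
All three pair separations equal the side length, 0.498 m.
U = (2.41×10⁻⁷) + (-3.67×10⁻⁷) + (-3.16×10⁻⁷) = -4.43×10⁻⁷ J.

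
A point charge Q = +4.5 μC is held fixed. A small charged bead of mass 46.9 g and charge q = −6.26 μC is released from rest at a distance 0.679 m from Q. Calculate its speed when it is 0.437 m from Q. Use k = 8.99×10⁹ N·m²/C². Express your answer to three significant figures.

2.97 m/s

Only the electrostatic force acts, so mechanical energy is conserved: ½mv² = U₁ − U₂ = kQq(1/r₁ − 1/r₂).
U₁ − U₂ = (8.99×10⁹ N·m²/C²)(4.50×10⁻⁶ C)(-6.26×10⁻⁶ C)(1/0.679 − 1/0.437) = 0.207 J.
v = √(2·0.207/0.0469) = 2.97 m/s.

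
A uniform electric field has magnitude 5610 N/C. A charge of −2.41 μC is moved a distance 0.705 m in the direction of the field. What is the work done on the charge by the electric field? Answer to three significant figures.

The potential change for a displacement 0.705 m in the direction of the field is ΔV = −Ed = -3960 V.
W_field = −qΔV = -9.53×10⁻³ J.

-9.53×10⁻³ J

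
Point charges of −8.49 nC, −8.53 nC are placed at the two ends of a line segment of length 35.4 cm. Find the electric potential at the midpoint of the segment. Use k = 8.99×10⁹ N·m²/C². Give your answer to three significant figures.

-864 V

Electric potential is a scalar, so the contributions from each charge add algebraically: V = Σ kqᵢ/rᵢ.
Each charge is 0.177 m from the midpoint.
V = k[(-8.49×10⁻⁹)/(0.177) + (-8.53×10⁻⁹)/(0.177)] = -864 V.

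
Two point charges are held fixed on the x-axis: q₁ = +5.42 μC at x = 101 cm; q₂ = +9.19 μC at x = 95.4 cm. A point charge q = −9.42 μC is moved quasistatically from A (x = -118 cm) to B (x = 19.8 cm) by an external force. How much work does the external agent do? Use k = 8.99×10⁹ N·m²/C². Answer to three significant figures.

For quasistatic motion the external work equals the change in potential energy: W_ext = qΔV = q(V_B − V_A).
At A: distances to the source charges are 2.19 m, 2.13 m; V_A = Σ kqᵢ/rᵢ = 6.10×10⁴ V.
At B: distances to the source charges are 0.812 m, 0.756 m; V_B = Σ kqᵢ/rᵢ = 1.69×10⁵ V.
ΔV = V_B − V_A = 1.08×10⁵ V.
W_ext = qΔV = (-9.42×10⁻⁶ C)(1.08×10⁵ V) = -1.02 J.

-1.02 J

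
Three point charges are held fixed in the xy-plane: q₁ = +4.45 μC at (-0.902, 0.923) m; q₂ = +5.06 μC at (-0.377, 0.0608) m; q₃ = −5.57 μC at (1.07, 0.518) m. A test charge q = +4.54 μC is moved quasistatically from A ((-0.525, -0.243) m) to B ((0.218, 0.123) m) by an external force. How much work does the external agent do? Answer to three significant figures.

For quasistatic motion the external work equals the change in potential energy: W_ext = qΔV = q(V_B − V_A).
At A: distances to the source charges are 1.23 m, 0.338 m, 1.77 m; V_A = Σ kqᵢ/rᵢ = 1.39×10⁵ V.
At B: distances to the source charges are 1.38 m, 0.598 m, 0.939 m; V_B = Σ kqᵢ/rᵢ = 5.18×10⁴ V.
ΔV = V_B − V_A = -8.71×10⁴ V.
W_ext = qΔV = (4.54×10⁻⁶ C)(-8.71×10⁴ V) = -0.396 J.

-0.396 J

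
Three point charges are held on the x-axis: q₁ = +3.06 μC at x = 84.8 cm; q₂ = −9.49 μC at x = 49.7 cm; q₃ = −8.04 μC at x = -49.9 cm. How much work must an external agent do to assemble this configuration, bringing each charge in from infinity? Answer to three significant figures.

The work to assemble the configuration equals its total potential energy, U = Σ kqᵢqⱼ/rᵢⱼ over all pairs.
Pair separations: r₁₂ = 0.351 m, r₁₃ = 1.35 m, r₂₃ = 0.996 m.
U = (-0.744) + (-0.164) + (0.689) = -0.219 J.

-0.219 J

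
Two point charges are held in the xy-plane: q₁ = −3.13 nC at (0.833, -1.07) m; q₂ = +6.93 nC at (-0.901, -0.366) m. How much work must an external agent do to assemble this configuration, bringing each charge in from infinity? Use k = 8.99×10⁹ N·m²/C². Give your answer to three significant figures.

The assembly work is the sum of pairwise potential energies, U = Σ_{i<j} kqᵢqⱼ/rᵢⱼ.
Pair separations: r₁₂ = 1.87 m.
U = (-1.04×10⁻⁷) = -1.04×10⁻⁷ J.

-1.04×10⁻⁷ J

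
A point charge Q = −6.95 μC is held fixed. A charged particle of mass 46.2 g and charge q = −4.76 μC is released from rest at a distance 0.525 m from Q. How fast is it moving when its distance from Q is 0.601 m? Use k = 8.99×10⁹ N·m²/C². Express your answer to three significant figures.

1.76 m/s

Only the electrostatic force acts, so mechanical energy is conserved: ½mv² = U₁ − U₂ = kQq(1/r₁ − 1/r₂).
U₁ − U₂ = (8.99×10⁹ N·m²/C²)(-6.95×10⁻⁶ C)(-4.76×10⁻⁶ C)(1/0.525 − 1/0.601) = 0.0716 J.
v = √(2·0.0716/0.0462) = 1.76 m/s.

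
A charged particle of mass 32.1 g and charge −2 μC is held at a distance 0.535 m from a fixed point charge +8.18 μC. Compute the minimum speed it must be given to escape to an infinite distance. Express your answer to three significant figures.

4.14 m/s

To just escape, total mechanical energy must reach zero at infinity: ½mv²_min + U = 0, so ½mv²_min = −U = |kQq|/r.
|U| = |kQq|/r = (8.99×10⁹ N·m²/C²)(8.18×10⁻⁶)(2.00×10⁻⁶)/(0.535) = 0.275 J.
v_min = √(2|U|/m) = √(2·0.275/0.0321) = 4.14 m/s.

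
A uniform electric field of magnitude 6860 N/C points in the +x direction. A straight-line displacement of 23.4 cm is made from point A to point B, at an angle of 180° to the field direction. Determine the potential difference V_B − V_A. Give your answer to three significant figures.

Only the component of displacement along E changes the potential: ΔV = −E·d·cosθ.
ΔV = −(6860 V/m)(0.234 m)cos180° = 1610 V.

1610 V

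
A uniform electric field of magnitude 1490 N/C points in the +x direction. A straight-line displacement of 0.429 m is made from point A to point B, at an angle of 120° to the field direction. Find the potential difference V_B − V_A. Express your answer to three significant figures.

320 V

Only the component of displacement along E changes the potential: ΔV = −E·d·cosθ.
ΔV = −(1490 V/m)(0.429 m)cos120° = 320 V.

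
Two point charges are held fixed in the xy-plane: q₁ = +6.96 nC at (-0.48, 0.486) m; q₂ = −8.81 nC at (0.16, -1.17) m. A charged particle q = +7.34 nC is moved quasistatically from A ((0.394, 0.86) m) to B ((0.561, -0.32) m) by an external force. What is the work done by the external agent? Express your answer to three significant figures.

For quasistatic motion the external work equals the change in potential energy: W_ext = qΔV = q(V_B − V_A).
At A: distances to the source charges are 0.951 m, 2.04 m; V_A = Σ kqᵢ/rᵢ = 27.1 V.
At B: distances to the source charges are 1.32 m, 0.940 m; V_B = Σ kqᵢ/rᵢ = -36.7 V.
ΔV = V_B − V_A = -63.8 V.
W_ext = qΔV = (7.34×10⁻⁹ C)(-63.8 V) = -4.68×10⁻⁷ J.

-4.68×10⁻⁷ J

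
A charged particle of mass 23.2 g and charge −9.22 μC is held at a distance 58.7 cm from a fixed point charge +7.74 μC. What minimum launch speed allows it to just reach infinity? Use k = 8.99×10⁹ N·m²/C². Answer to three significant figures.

To just escape, total mechanical energy must reach zero at infinity: ½mv²_min + U = 0, so ½mv²_min = −U = |kQq|/r.
|U| = |kQq|/r = (8.99×10⁹ N·m²/C²)(7.74×10⁻⁶)(9.22×10⁻⁶)/(0.587) = 1.09 J.
v_min = √(2|U|/m) = √(2·1.09/0.0232) = 9.71 m/s.

9.71 m/s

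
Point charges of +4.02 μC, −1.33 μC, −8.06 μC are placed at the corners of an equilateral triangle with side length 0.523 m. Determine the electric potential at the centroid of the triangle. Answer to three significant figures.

Electric potential is a scalar, so the contributions from each charge add algebraically: V = Σ kqᵢ/rᵢ.
The distance from each vertex to the centroid is a/√3 = 0.302 m.
V = k[(4.02×10⁻⁶)/(0.302) + (-1.33×10⁻⁶)/(0.302) + (-8.06×10⁻⁶)/(0.302)] = -1.60×10⁵ V.

-1.60×10⁵ V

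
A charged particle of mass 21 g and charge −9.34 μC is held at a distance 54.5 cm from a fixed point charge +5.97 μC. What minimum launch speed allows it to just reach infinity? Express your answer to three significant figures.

To just escape, total mechanical energy must reach zero at infinity: ½mv²_min + U = 0, so ½mv²_min = −U = |kQq|/r.
|U| = |kQq|/r = (8.99×10⁹ N·m²/C²)(5.97×10⁻⁶)(9.34×10⁻⁶)/(0.545) = 0.920 J.
v_min = √(2|U|/m) = √(2·0.920/0.0210) = 9.36 m/s.

9.36 m/s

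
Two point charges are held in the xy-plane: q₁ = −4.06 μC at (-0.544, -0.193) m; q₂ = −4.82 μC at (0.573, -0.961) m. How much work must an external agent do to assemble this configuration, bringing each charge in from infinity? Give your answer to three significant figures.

The assembly work is the sum of pairwise potential energies, U = Σ_{i<j} kqᵢqⱼ/rᵢⱼ.
Pair separations: r₁₂ = 1.36 m.
U = (0.130) = 0.130 J.

0.130 J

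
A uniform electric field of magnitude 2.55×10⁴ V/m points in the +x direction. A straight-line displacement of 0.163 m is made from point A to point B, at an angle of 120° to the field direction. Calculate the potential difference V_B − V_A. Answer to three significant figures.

2080 V

Only the component of displacement along E changes the potential: ΔV = −E·d·cosθ.
ΔV = −(2.55×10⁴ V/m)(0.163 m)cos120° = 2080 V.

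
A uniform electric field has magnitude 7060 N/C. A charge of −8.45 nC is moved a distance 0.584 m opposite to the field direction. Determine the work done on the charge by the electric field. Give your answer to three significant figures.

The potential change for a displacement 0.584 m opposite to the field direction is ΔV = +Ed = 4120 V.
W_field = −qΔV = 3.48×10⁻⁵ J.

3.48×10⁻⁵ J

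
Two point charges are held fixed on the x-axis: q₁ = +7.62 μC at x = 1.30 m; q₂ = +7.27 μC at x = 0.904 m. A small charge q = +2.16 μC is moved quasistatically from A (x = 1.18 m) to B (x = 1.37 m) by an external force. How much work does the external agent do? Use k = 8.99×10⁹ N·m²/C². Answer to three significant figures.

For quasistatic motion the external work equals the change in potential energy: W_ext = qΔV = q(V_B − V_A).
At A: distances to the source charges are 0.120 m, 0.276 m; V_A = Σ kqᵢ/rᵢ = 8.08×10⁵ V.
At B: distances to the source charges are 0.0700 m, 0.466 m; V_B = Σ kqᵢ/rᵢ = 1.12×10⁶ V.
ΔV = V_B − V_A = 3.11×10⁵ V.
W_ext = qΔV = (2.16×10⁻⁶ C)(3.11×10⁵ V) = 0.672 J.

0.672 J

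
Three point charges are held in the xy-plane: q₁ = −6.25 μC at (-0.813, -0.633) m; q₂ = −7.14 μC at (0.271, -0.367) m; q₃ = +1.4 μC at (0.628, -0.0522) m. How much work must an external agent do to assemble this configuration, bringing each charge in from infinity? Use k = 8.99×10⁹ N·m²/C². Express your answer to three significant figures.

0.120 J

The assembly work is the sum of pairwise potential energies, U = Σ_{i<j} kqᵢqⱼ/rᵢⱼ.
Pair separations: r₁₂ = 1.12 m, r₁₃ = 1.55 m, r₂₃ = 0.476 m.
U = (0.359) + (-0.0506) + (-0.189) = 0.120 J.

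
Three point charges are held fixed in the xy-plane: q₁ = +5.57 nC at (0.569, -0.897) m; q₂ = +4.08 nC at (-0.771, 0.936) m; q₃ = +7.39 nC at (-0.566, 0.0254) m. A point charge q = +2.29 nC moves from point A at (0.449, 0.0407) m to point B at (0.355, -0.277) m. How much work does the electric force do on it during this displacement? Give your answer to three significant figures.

-5.58×10⁻⁸ J

The work done by the electric force is W_field = −ΔU = −q(V_B − V_A) = q(V_A − V_B).
At A: distances to the source charges are 0.945 m, 1.51 m, 1.02 m; V_A = Σ kqᵢ/rᵢ = 143 V.
At B: distances to the source charges are 0.656 m, 1.66 m, 0.969 m; V_B = Σ kqᵢ/rᵢ = 167 V.
ΔV = V_B − V_A = 24.4 V.
W_field = −qΔV = −(2.29×10⁻⁹ C)(24.4 V) = -5.58×10⁻⁸ J.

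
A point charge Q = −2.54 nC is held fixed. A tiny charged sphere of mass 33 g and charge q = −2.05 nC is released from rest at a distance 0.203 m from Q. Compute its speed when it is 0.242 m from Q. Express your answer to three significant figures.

1.50×10⁻³ m/s

Only the electrostatic force acts, so mechanical energy is conserved: ½mv² = U₁ − U₂ = kQq(1/r₁ − 1/r₂).
U₁ − U₂ = (8.99×10⁹ N·m²/C²)(-2.54×10⁻⁹ C)(-2.05×10⁻⁹ C)(1/0.203 − 1/0.242) = 3.72×10⁻⁸ J.
v = √(2·3.72×10⁻⁸/0.0330) = 1.50×10⁻³ m/s.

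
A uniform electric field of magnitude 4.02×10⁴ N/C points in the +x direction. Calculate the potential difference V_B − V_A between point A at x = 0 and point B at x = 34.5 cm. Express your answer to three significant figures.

In a uniform field, potential decreases in the direction of E: V_B − V_A = −E·Δx.
V_B − V_A = −(4.02×10⁴ V/m)(0.345 m) = -1.39×10⁴ V.

-1.39×10⁴ V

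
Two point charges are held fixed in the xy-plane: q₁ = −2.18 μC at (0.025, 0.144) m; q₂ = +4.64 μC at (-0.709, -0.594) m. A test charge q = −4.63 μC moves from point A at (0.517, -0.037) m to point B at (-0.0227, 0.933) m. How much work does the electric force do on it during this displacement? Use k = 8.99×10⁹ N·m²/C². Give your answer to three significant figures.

0.0302 J

The work done by the electric force is W_field = −ΔU = −q(V_B − V_A) = q(V_A − V_B).
At A: distances to the source charges are 0.524 m, 1.35 m; V_A = Σ kqᵢ/rᵢ = -6410 V.
At B: distances to the source charges are 0.790 m, 1.67 m; V_B = Σ kqᵢ/rᵢ = 122 V.
ΔV = V_B − V_A = 6530 V.
W_field = −qΔV = −(-4.63×10⁻⁶ C)(6530 V) = 0.0302 J.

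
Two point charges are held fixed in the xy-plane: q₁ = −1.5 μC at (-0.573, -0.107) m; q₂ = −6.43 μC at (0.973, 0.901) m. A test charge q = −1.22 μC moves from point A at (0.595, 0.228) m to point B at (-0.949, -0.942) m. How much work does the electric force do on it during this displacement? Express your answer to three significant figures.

0.0605 J

The work done by the electric force is W_field = −ΔU = −q(V_B − V_A) = q(V_A − V_B).
At A: distances to the source charges are 1.22 m, 0.772 m; V_A = Σ kqᵢ/rᵢ = -8.60×10⁴ V.
At B: distances to the source charges are 0.916 m, 2.66 m; V_B = Σ kqᵢ/rᵢ = -3.64×10⁴ V.
ΔV = V_B − V_A = 4.96×10⁴ V.
W_field = −qΔV = −(-1.22×10⁻⁶ C)(4.96×10⁴ V) = 0.0605 J.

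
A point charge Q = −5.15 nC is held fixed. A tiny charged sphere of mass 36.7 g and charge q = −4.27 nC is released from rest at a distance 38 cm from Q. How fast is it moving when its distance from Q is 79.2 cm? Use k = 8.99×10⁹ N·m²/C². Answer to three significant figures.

Only the electrostatic force acts, so mechanical energy is conserved: ½mv² = U₁ − U₂ = kQq(1/r₁ − 1/r₂).
U₁ − U₂ = (8.99×10⁹ N·m²/C²)(-5.15×10⁻⁹ C)(-4.27×10⁻⁹ C)(1/0.380 − 1/0.792) = 2.71×10⁻⁷ J.
v = √(2·2.71×10⁻⁷/0.0367) = 3.84×10⁻³ m/s.

3.84×10⁻³ m/s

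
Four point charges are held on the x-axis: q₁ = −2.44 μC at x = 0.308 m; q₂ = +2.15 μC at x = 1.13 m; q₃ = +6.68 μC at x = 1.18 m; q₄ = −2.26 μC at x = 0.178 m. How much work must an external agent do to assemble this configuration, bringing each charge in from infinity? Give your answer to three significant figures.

The work to assemble the configuration equals its total potential energy, U = Σ kqᵢqⱼ/rᵢⱼ over all pairs.
Pair separations: r₁₂ = 0.822 m, r₁₃ = 0.872 m, r₁₄ = 0.130 m, r₂₃ = 0.0500 m, r₂₄ = 0.952 m, r₃₄ = 1.00 m.
Summing all 6 pair terms gives U = 2.56 J.

2.56 J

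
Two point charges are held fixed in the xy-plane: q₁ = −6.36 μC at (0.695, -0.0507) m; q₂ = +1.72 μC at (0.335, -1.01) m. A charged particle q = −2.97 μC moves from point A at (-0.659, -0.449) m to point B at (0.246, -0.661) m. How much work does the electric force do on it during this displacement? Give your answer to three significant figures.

-0.0165 J

The work done by the electric force is W_field = −ΔU = −q(V_B − V_A) = q(V_A − V_B).
At A: distances to the source charges are 1.41 m, 1.14 m; V_A = Σ kqᵢ/rᵢ = -2.70×10⁴ V.
At B: distances to the source charges are 0.758 m, 0.360 m; V_B = Σ kqᵢ/rᵢ = -3.25×10⁴ V.
ΔV = V_B − V_A = -5570 V.
W_field = −qΔV = −(-2.97×10⁻⁶ C)(-5570 V) = -0.0165 J.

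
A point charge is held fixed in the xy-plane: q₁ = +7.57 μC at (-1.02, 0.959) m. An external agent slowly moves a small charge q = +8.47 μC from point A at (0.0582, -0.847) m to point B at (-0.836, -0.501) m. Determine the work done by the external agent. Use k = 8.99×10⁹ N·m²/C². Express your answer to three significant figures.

0.118 J

For quasistatic motion the external work equals the change in potential energy: W_ext = qΔV = q(V_B − V_A).
At A: distance to the source charge is 2.10 m; V_A = kq₁/r = 3.24×10⁴ V.
At B: distance to the source charge is 1.47 m; V_B = kq₁/r = 4.62×10⁴ V.
ΔV = V_B − V_A = 1.39×10⁴ V.
W_ext = qΔV = (8.47×10⁻⁶ C)(1.39×10⁴ V) = 0.118 J.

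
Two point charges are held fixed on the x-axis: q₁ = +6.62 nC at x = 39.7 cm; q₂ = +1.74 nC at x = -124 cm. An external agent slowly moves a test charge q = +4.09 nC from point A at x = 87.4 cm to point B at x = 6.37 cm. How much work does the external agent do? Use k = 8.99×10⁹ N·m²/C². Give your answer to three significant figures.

For quasistatic motion the external work equals the change in potential energy: W_ext = qΔV = q(V_B − V_A).
At A: distances to the source charges are 0.477 m, 2.11 m; V_A = Σ kqᵢ/rᵢ = 132 V.
At B: distances to the source charges are 0.333 m, 1.30 m; V_B = Σ kqᵢ/rᵢ = 191 V.
ΔV = V_B − V_A = 58.4 V.
W_ext = qΔV = (4.09×10⁻⁹ C)(58.4 V) = 2.39×10⁻⁷ J.

2.39×10⁻⁷ J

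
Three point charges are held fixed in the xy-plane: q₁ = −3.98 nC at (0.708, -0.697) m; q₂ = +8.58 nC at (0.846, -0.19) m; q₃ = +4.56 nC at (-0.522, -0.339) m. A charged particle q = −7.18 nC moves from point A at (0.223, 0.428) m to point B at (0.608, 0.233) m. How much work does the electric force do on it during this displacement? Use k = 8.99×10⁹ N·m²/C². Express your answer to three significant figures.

The work done by the electric force is W_field = −ΔU = −q(V_B − V_A) = q(V_A − V_B).
At A: distances to the source charges are 1.23 m, 0.878 m, 1.07 m; V_A = Σ kqᵢ/rᵢ = 97.0 V.
At B: distances to the source charges are 0.935 m, 0.485 m, 1.27 m; V_B = Σ kqᵢ/rᵢ = 153 V.
ΔV = V_B − V_A = 56.0 V.
W_field = −qΔV = −(-7.18×10⁻⁹ C)(56.0 V) = 4.02×10⁻⁷ J.

4.02×10⁻⁷ J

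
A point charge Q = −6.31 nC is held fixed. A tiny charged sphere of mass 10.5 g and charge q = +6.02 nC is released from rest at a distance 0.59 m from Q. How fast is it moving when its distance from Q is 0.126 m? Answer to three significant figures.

0.0201 m/s

Only the electrostatic force acts, so mechanical energy is conserved: ½mv² = U₁ − U₂ = kQq(1/r₁ − 1/r₂).
U₁ − U₂ = (8.99×10⁹ N·m²/C²)(-6.31×10⁻⁹ C)(6.02×10⁻⁹ C)(1/0.590 − 1/0.126) = 2.13×10⁻⁶ J.
v = √(2·2.13×10⁻⁶/0.0105) = 0.0201 m/s.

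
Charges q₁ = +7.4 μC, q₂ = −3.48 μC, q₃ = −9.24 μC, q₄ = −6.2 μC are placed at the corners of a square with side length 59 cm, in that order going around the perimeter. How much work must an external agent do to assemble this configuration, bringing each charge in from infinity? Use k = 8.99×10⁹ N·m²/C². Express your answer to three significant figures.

-0.233 J

The work to assemble the configuration equals its total potential energy, U = Σ kqᵢqⱼ/rᵢⱼ over all pairs.
The four side pairs have separation 0.590 m and the two diagonal pairs 0.834 m.
Summing all 6 pair terms gives U = -0.233 J.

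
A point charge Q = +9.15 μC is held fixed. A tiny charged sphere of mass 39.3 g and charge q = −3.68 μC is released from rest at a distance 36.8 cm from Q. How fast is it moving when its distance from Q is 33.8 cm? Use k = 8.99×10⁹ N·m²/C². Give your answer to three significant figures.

1.93 m/s

Only the electrostatic force acts, so mechanical energy is conserved: ½mv² = U₁ − U₂ = kQq(1/r₁ − 1/r₂).
U₁ − U₂ = (8.99×10⁹ N·m²/C²)(9.15×10⁻⁶ C)(-3.68×10⁻⁶ C)(1/0.368 − 1/0.338) = 0.0730 J.
v = √(2·0.0730/0.0393) = 1.93 m/s.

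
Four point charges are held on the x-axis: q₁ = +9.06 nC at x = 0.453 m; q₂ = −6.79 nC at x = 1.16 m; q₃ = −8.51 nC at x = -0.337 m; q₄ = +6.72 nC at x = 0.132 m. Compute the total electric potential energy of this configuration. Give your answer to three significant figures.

The work to assemble the configuration equals its total potential energy, U = Σ kqᵢqⱼ/rᵢⱼ over all pairs.
Pair separations: r₁₂ = 0.707 m, r₁₃ = 0.790 m, r₁₄ = 0.321 m, r₂₃ = 1.50 m, r₂₄ = 1.03 m, r₃₄ = 0.469 m.
Summing all 6 pair terms gives U = -1.10×10⁻⁶ J.

-1.10×10⁻⁶ J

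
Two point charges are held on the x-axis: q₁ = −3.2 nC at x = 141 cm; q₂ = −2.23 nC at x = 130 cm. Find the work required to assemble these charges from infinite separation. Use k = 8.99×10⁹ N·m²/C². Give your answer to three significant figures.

The work to assemble the configuration equals its total potential energy, U = Σ kqᵢqⱼ/rᵢⱼ over all pairs.
Pair separations: r₁₂ = 0.110 m.
U = (5.83×10⁻⁷) = 5.83×10⁻⁷ J.

5.83×10⁻⁷ J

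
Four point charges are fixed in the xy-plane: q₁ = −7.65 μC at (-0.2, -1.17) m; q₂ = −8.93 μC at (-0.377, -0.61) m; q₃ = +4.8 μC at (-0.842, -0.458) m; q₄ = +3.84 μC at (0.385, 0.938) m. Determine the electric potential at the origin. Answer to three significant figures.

-9.08×10⁴ V

The total potential is the scalar sum of each charge's contribution, V = Σ kqᵢ/rᵢ.
Distances from the field point to each charge: r₁ = 1.19 m, r₂ = 0.717 m, r₃ = 0.959 m, r₄ = 1.01 m.
V = k[(-7.65×10⁻⁶)/(1.19) + (-8.93×10⁻⁶)/(0.717) + (4.80×10⁻⁶)/(0.959) + (3.84×10⁻⁶)/(1.01)] = -9.08×10⁴ V.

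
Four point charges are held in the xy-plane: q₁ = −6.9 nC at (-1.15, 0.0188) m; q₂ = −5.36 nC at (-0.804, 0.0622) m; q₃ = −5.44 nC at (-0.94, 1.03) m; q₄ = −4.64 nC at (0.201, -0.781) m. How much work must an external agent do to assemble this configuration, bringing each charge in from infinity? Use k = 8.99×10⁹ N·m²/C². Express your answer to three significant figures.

2.01×10⁻⁶ J

The work to assemble the configuration equals its total potential energy, U = Σ kqᵢqⱼ/rᵢⱼ over all pairs.
Pair separations: r₁₂ = 0.349 m, r₁₃ = 1.03 m, r₁₄ = 1.57 m, r₂₃ = 0.977 m, r₂₄ = 1.31 m, r₃₄ = 2.14 m.
Summing all 6 pair terms gives U = 2.01×10⁻⁶ J.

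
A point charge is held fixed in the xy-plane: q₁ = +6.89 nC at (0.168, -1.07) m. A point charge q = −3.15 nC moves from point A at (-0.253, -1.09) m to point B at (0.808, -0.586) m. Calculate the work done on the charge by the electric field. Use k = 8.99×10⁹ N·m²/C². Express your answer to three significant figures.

The work done by the electric force is W_field = −ΔU = −q(V_B − V_A) = q(V_A − V_B).
At A: distance to the source charge is 0.421 m; V_A = kq₁/r = 147 V.
At B: distance to the source charge is 0.802 m; V_B = kq₁/r = 77.2 V.
ΔV = V_B − V_A = -69.8 V.
W_field = −qΔV = −(-3.15×10⁻⁹ C)(-69.8 V) = -2.20×10⁻⁷ J.

-2.20×10⁻⁷ J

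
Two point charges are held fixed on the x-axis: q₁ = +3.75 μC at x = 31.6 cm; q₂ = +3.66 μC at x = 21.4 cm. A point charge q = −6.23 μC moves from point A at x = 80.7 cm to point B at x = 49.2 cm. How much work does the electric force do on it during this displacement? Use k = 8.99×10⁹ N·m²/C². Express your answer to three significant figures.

1.16 J

The work done by the electric force is W_field = −ΔU = −q(V_B − V_A) = q(V_A − V_B).
At A: distances to the source charges are 0.491 m, 0.593 m; V_A = Σ kqᵢ/rᵢ = 1.24×10⁵ V.
At B: distances to the source charges are 0.176 m, 0.278 m; V_B = Σ kqᵢ/rᵢ = 3.10×10⁵ V.
ΔV = V_B − V_A = 1.86×10⁵ V.
W_field = −qΔV = −(-6.23×10⁻⁶ C)(1.86×10⁵ V) = 1.16 J.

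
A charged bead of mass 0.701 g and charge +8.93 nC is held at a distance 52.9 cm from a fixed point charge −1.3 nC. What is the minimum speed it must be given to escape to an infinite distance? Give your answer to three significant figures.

To just escape, total mechanical energy must reach zero at infinity: ½mv²_min + U = 0, so ½mv²_min = −U = |kQq|/r.
|U| = |kQq|/r = (8.99×10⁹ N·m²/C²)(1.30×10⁻⁹)(8.93×10⁻⁹)/(0.529) = 1.97×10⁻⁷ J.
v_min = √(2|U|/m) = √(2·1.97×10⁻⁷/7.01×10⁻⁴) = 0.0237 m/s.

0.0237 m/s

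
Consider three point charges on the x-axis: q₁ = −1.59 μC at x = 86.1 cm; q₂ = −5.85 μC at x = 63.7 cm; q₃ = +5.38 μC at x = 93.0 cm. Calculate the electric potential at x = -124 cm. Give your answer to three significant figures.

Electric potential is a scalar, so the contributions from each charge add algebraically: V = Σ kqᵢ/rᵢ.
Distances from the field point to each charge: r₁ = 2.10 m, r₂ = 1.88 m, r₃ = 2.17 m.
V = k[(-1.59×10⁻⁶)/(2.10) + (-5.85×10⁻⁶)/(1.88) + (5.38×10⁻⁶)/(2.17)] = -1.25×10⁴ V.

-1.25×10⁴ V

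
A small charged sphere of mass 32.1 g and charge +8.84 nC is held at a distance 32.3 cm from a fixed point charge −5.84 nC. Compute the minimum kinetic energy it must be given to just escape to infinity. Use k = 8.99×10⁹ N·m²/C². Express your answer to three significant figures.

To just escape, total mechanical energy must reach zero at infinity: ½mv²_min + U = 0, so ½mv²_min = −U = |kQq|/r.
|U| = |kQq|/r = (8.99×10⁹ N·m²/C²)(5.84×10⁻⁹)(8.84×10⁻⁹)/(0.323) = 1.44×10⁻⁶ J.

1.44×10⁻⁶ J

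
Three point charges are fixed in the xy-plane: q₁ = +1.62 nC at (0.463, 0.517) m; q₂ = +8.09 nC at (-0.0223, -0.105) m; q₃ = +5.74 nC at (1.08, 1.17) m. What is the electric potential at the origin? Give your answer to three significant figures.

The total potential is the scalar sum of each charge's contribution, V = Σ kqᵢ/rᵢ.
Distances from the field point to each charge: r₁ = 0.694 m, r₂ = 0.107 m, r₃ = 1.59 m.
V = k[(1.62×10⁻⁹)/(0.694) + (8.09×10⁻⁹)/(0.107) + (5.74×10⁻⁹)/(1.59)] = 731 V.

731 V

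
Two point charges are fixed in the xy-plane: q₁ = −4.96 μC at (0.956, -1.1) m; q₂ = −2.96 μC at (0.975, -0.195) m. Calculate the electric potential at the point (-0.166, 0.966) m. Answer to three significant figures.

-3.53×10⁴ V

The total potential is the scalar sum of each charge's contribution, V = Σ kqᵢ/rᵢ.
Distances from the field point to each charge: r₁ = 2.35 m, r₂ = 1.63 m.
V = k[(-4.96×10⁻⁶)/(2.35) + (-2.96×10⁻⁶)/(1.63)] = -3.53×10⁴ V.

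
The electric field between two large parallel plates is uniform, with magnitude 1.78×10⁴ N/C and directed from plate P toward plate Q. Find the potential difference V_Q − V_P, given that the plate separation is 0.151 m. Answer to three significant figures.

-2690 V

In a uniform field, potential decreases in the direction of E: ΔV = −E·d for a displacement d parallel to E.
Going from P to Q is a displacement of 0.151 m along the field, so V_Q − V_P = −Ed = -2690 V.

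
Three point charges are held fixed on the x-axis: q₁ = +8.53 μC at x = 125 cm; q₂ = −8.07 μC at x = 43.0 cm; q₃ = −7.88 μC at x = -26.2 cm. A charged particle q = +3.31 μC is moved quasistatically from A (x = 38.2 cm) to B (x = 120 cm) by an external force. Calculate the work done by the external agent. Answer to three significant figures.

9.68 J

For quasistatic motion the external work equals the change in potential energy: W_ext = qΔV = q(V_B − V_A).
At A: distances to the source charges are 0.868 m, 0.0480 m, 0.644 m; V_A = Σ kqᵢ/rᵢ = -1.53×10⁶ V.
At B: distances to the source charges are 0.0500 m, 0.770 m, 1.46 m; V_B = Σ kqᵢ/rᵢ = 1.39×10⁶ V.
ΔV = V_B − V_A = 2.92×10⁶ V.
W_ext = qΔV = (3.31×10⁻⁶ C)(2.92×10⁶ V) = 9.68 J.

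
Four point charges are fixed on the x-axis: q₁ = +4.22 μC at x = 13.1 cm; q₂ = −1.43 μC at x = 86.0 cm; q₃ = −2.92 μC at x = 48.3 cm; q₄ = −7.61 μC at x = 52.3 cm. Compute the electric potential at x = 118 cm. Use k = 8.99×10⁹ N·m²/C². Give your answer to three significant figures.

The total potential is the scalar sum of each charge's contribution, V = Σ kqᵢ/rᵢ.
Distances from the field point to each charge: r₁ = 1.05 m, r₂ = 0.320 m, r₃ = 0.697 m, r₄ = 0.657 m.
V = k[(4.22×10⁻⁶)/(1.05) + (-1.43×10⁻⁶)/(0.320) + (-2.92×10⁻⁶)/(0.697) + (-7.61×10⁻⁶)/(0.657)] = -1.46×10⁵ V.

-1.46×10⁵ V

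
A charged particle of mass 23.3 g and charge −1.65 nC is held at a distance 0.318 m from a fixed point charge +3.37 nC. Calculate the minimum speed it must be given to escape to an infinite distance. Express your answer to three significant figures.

3.67×10⁻³ m/s

To just escape, total mechanical energy must reach zero at infinity: ½mv²_min + U = 0, so ½mv²_min = −U = |kQq|/r.
|U| = |kQq|/r = (8.99×10⁹ N·m²/C²)(3.37×10⁻⁹)(1.65×10⁻⁹)/(0.318) = 1.57×10⁻⁷ J.
v_min = √(2|U|/m) = √(2·1.57×10⁻⁷/0.0233) = 3.67×10⁻³ m/s.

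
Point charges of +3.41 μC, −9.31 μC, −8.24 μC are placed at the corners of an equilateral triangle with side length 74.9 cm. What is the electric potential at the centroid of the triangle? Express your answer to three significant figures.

-2.94×10⁵ V

Electric potential is a scalar, so the contributions from each charge add algebraically: V = Σ kqᵢ/rᵢ.
The distance from each vertex to the centroid is a/√3 = 0.432 m.
V = k[(3.41×10⁻⁶)/(0.432) + (-9.31×10⁻⁶)/(0.432) + (-8.24×10⁻⁶)/(0.432)] = -2.94×10⁵ V.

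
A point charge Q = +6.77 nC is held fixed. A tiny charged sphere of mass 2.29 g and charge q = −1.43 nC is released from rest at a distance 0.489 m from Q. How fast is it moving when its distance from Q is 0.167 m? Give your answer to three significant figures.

Only the electrostatic force acts, so mechanical energy is conserved: ½mv² = U₁ − U₂ = kQq(1/r₁ − 1/r₂).
U₁ − U₂ = (8.99×10⁹ N·m²/C²)(6.77×10⁻⁹ C)(-1.43×10⁻⁹ C)(1/0.489 − 1/0.167) = 3.43×10⁻⁷ J.
v = √(2·3.43×10⁻⁷/2.29×10⁻³) = 0.0173 m/s.

0.0173 m/s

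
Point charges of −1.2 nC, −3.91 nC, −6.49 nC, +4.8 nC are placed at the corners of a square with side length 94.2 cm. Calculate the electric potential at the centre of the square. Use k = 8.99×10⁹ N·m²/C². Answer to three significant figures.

-91.8 V

The total potential is the scalar sum of each charge's contribution, V = Σ kqᵢ/rᵢ.
The distance from each corner to the centre is a√2/2 = 0.666 m.
V = k[(-1.20×10⁻⁹)/(0.666) + (-3.91×10⁻⁹)/(0.666) + (-6.49×10⁻⁹)/(0.666) + (4.80×10⁻⁹)/(0.666)] = -91.8 V.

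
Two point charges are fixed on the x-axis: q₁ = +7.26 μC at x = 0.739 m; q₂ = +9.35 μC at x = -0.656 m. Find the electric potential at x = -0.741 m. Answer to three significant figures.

Electric potential is a scalar, so the contributions from each charge add algebraically: V = Σ kqᵢ/rᵢ.
Distances from the field point to each charge: r₁ = 1.48 m, r₂ = 0.0850 m.
V = k[(7.26×10⁻⁶)/(1.48) + (9.35×10⁻⁶)/(0.0850)] = 1.03×10⁶ V.

1.03×10⁶ V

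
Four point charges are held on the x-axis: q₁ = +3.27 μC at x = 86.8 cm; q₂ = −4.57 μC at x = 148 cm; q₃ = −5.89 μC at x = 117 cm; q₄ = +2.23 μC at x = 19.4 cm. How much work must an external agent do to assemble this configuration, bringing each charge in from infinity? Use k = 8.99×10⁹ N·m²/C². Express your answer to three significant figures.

-0.107 J

The assembly work is the sum of pairwise potential energies, U = Σ_{i<j} kqᵢqⱼ/rᵢⱼ.
Pair separations: r₁₂ = 0.612 m, r₁₃ = 0.302 m, r₁₄ = 0.674 m, r₂₃ = 0.310 m, r₂₄ = 1.29 m, r₃₄ = 0.976 m.
Summing all 6 pair terms gives U = -0.107 J.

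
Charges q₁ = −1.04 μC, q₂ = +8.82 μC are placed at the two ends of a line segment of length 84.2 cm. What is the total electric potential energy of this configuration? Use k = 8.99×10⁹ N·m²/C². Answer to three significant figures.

The work to assemble the configuration equals its total potential energy, U = Σ kqᵢqⱼ/rᵢⱼ over all pairs.
The separation is r = 0.842 m.
U = (-0.0979) = -0.0979 J.

-0.0979 J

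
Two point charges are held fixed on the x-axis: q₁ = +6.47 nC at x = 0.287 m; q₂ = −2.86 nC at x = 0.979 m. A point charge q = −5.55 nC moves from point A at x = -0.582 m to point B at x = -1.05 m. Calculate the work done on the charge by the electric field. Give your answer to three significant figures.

-1.09×10⁻⁷ J

The work done by the electric force is W_field = −ΔU = −q(V_B − V_A) = q(V_A − V_B).
At A: distances to the source charges are 0.869 m, 1.56 m; V_A = Σ kqᵢ/rᵢ = 50.5 V.
At B: distances to the source charges are 1.34 m, 2.03 m; V_B = Σ kqᵢ/rᵢ = 30.8 V.
ΔV = V_B − V_A = -19.6 V.
W_field = −qΔV = −(-5.55×10⁻⁹ C)(-19.6 V) = -1.09×10⁻⁷ J.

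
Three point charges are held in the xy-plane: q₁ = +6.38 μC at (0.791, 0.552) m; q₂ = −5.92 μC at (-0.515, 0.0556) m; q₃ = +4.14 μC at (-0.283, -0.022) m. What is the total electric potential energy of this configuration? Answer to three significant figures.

-0.949 J

The work to assemble the configuration equals its total potential energy, U = Σ kqᵢqⱼ/rᵢⱼ over all pairs.
Pair separations: r₁₂ = 1.40 m, r₁₃ = 1.22 m, r₂₃ = 0.245 m.
U = (-0.243) + (0.195) + (-0.901) = -0.949 J.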